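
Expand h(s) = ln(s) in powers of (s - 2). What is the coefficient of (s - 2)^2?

Apply the Taylor formula c_k = f^(k)(a)/k!.

-1/8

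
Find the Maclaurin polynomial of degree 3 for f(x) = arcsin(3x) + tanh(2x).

Combine the two series term by term.
[x^0] = 0;  [x^1] = 5;  [x^2] = 0;  [x^3] = 11/6.

11*x^3/6 + 5*x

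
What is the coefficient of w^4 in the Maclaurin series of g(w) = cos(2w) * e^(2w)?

Expand each factor separately, then convolve coefficients.
g(0) = 1
g′(0) = 2
g′′(0) = 0
g′′′(0) = -16
g^(4)(0) = -64
So c_4 = g^(4)(0)/4! = -8/3.

-8/3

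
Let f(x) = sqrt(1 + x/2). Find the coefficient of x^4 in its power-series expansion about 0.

-5/2048

Use the known series and substitute for the argument.
f(0) = 1
f′(0) = 1/4
f′′(0) = -1/16
f′′′(0) = 3/64
f^(4)(0) = -15/256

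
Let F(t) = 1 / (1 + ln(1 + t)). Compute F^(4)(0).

Expand as Σ (-1)^k u^k with u equal to the inner function's series.
From the series, [t^4] F = 11/3; multiply by 4! = 24 to get 88.

88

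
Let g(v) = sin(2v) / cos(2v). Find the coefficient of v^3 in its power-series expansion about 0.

8/3

Write the quotient as an unknown series and match coefficients against numerator = denominator · series.
[v^0] = 0;  [v^1] = 2;  [v^2] = 0;  [v^3] = 8/3.
So c_3 = g′′′(0)/3! = 8/3.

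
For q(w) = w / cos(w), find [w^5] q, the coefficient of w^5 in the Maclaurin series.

Invert the denominator's series and multiply.
[w^0] = 0;  [w^1] = 1;  [w^2] = 0;  [w^3] = 1/2;  [w^4] = 0;  [w^5] = 5/24.
So c_5 = q^(5)(0)/5! = 5/24.

5/24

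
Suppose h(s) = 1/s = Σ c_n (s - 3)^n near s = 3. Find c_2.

Apply the Taylor formula c_k = f^(k)(a)/k!.
h(3) = 1/3
h′(3) = -1/9
h′′(3) = 2/27

1/27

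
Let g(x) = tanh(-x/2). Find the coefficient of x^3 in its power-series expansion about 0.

[x^0] = 0;  [x^1] = -1/2;  [x^2] = 0;  [x^3] = 1/24.
So c_3 = g′′′(0)/3! = 1/24.

1/24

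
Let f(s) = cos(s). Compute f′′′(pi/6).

1/2

From the series, [(s - pi/6)^3] f = 1/12; multiply by 3! = 6 to get 1/2.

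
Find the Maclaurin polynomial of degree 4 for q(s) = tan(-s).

q(0) = 0
q′(0) = -1
q′′(0) = 0
q′′′(0) = -2
q^(4)(0) = 0
Then c_k = q^(k)(0)/k! gives each Taylor coefficient.

-s^3/3 - s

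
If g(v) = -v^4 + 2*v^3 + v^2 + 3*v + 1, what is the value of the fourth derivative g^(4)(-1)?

Use the known series and substitute for the argument.
From the series, [(v + 1)^4] g = -1; multiply by 4! = 24 to get -24.

-24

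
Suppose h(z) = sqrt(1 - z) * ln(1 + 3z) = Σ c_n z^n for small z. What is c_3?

Take the Cauchy product of the two expansions.
[z^0] = 0;  [z^1] = 3;  [z^2] = -6;  [z^3] = 87/8.
So c_3 = h′′′(0)/3! = 87/8.

87/8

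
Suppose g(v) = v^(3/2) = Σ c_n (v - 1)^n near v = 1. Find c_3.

-1/16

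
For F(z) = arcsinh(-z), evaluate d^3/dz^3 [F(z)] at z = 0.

1

The coefficient of z^3 in the expansion is 1/6, so F′′′(0) = 3! * (1/6) = 1.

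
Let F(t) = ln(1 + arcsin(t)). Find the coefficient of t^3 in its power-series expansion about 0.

Plug the Maclaurin series of the inner function into that of the outer and collect terms.
[t^0] = 0;  [t^1] = 1;  [t^2] = -1/2;  [t^3] = 1/2.

1/2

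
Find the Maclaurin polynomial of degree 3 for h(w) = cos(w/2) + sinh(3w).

9*w^3/2 - w^2/8 + 3*w + 1

Expand each term separately and add.
h(0) = 1
h′(0) = 3
h′′(0) = -1/4
h′′′(0) = 27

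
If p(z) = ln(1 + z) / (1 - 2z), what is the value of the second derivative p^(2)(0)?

Expand each factor separately, then convolve coefficients.
The coefficient of z^2 in the expansion is 3/2, so p′′(0) = 2! * (3/2) = 3.

3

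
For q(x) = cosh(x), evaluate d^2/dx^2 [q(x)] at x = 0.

1

Differentiate repeatedly and evaluate at the center.
The coefficient of x^2 in the expansion is 1/2, so q′′(0) = 2! * (1/2) = 1.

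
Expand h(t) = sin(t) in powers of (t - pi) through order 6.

[(t - pi)^0] = 0;  [(t - pi)^1] = -1;  [(t - pi)^2] = 0;  [(t - pi)^3] = 1/6;  [(t - pi)^4] = 0;  [(t - pi)^5] = -1/120;  [(t - pi)^6] = 0.

-(t - pi)^5/120 + (t - pi)^3/6 - (t - pi)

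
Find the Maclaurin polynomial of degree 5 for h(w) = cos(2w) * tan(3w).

Write out both Maclaurin series and multiply, keeping only the needed powers.
h(0) = 0
h′(0) = 3
h′′(0) = 0
h′′′(0) = 18
h^(4)(0) = 0
h^(5)(0) = 1968
The Taylor polynomial is Σ h^(k)(0)/k! · w^k.

82*w^5/5 + 3*w^3 + 3*w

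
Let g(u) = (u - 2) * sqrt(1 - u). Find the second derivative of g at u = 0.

-1/2

Shift and add copies of the series according to the polynomial's terms.
From the series, [u^2] g = -1/4; multiply by 2! = 2 to get -1/2.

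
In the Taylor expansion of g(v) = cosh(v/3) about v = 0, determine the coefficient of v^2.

1/18

g(0) = 1
g′(0) = 0
g′′(0) = 1/9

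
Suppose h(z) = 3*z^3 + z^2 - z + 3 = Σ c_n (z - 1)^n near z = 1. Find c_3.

3

Use the known series and substitute for the argument.
[(z - 1)^0] = 6;  [(z - 1)^1] = 10;  [(z - 1)^2] = 10;  [(z - 1)^3] = 3.
So c_3 = h′′′(1)/3! = 3.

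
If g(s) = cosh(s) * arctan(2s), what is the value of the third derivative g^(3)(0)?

-10

Take the Cauchy product of the two expansions.
From the series, [s^3] g = -5/3; multiply by 3! = 6 to get -10.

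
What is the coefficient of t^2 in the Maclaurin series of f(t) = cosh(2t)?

2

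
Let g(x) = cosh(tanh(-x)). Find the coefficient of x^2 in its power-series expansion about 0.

Let u equal the inner series; expand the outer function in u and truncate.
g(0) = 1
g′(0) = 0
g′′(0) = 1
So c_2 = g′′(0)/2! = 1/2.

1/2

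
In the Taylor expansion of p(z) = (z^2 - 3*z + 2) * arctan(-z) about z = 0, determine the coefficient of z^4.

-1

Shift and add copies of the series according to the polynomial's terms.
p(0) = 0
p′(0) = -2
p′′(0) = 6
p′′′(0) = -2
p^(4)(0) = -24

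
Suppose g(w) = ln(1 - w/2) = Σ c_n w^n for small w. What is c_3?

Compute the successive derivatives at the expansion point and divide by k!.
g(0) = 0
g′(0) = -1/2
g′′(0) = -1/4
g′′′(0) = -1/4
Dividing each by k! gives the coefficients c_0, ..., c_3.

-1/24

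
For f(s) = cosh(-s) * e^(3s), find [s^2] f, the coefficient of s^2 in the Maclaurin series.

Multiply the two series term by term and collect like powers.

5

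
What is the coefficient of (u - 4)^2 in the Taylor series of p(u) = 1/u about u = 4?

1/64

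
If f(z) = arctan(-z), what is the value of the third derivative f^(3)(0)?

2

Differentiate repeatedly and evaluate at the center.
From the series, [z^3] f = 1/3; multiply by 3! = 6 to get 2.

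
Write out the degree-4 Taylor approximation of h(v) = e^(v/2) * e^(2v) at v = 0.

Take the Cauchy product of the two expansions.
h(0) = 1
h′(0) = 5/2
h′′(0) = 25/4
h′′′(0) = 125/8
h^(4)(0) = 625/16

625*v^4/384 + 125*v^3/48 + 25*v^2/8 + 5*v/2 + 1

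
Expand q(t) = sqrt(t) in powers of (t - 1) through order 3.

q(1) = 1
q′(1) = 1/2
q′′(1) = -1/4
q′′′(1) = 3/8

(t - 1)^3/16 - (t - 1)^2/8 + (t - 1)/2 + 1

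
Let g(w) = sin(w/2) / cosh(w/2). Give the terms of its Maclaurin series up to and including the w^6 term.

3*w^5/320 - w^3/12 + w/2

Write the quotient as an unknown series and match coefficients against numerator = denominator · series.
[w^0] = 0;  [w^1] = 1/2;  [w^2] = 0;  [w^3] = -1/12;  [w^4] = 0;  [w^5] = 3/320;  [w^6] = 0.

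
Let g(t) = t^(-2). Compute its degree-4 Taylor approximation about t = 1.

5*(t - 1)^4 - 4*(t - 1)^3 + 3*(t - 1)^2 - 2*(t - 1) + 1

g(1) = 1
g′(1) = -2
g′′(1) = 6
g′′′(1) = -24
g^(4)(1) = 120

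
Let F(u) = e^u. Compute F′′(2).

Compute the successive derivatives at the expansion point and divide by k!.
From the series, [(u - 2)^2] F = e^(2)/2; multiply by 2! = 2 to get e^(2).

e^(2)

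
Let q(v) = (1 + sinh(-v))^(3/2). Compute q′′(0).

3/4

Compose series: expand the inner function first, then feed it into the outer expansion.
The coefficient of v^2 in the expansion is 3/8, so q′′(0) = 2! * (3/8) = 3/4.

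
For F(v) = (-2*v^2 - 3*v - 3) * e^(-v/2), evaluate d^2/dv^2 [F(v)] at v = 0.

Multiply each power in the prefactor through the base expansion.
From the series, [v^2] F = -7/8; multiply by 2! = 2 to get -7/4.

-7/4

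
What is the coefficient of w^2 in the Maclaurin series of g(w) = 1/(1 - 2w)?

Apply the Taylor formula c_k = f^(k)(a)/k!.
So c_2 = g′′(0)/2! = 4.

4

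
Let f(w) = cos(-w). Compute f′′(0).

The coefficient of w^2 in the expansion is -1/2, so f′′(0) = 2! * (-1/2) = -1.

-1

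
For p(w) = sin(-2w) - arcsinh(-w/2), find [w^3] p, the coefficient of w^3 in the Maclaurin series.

Expand each term separately and add.

21/16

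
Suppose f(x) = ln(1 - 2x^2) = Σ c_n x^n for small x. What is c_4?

-2

Differentiate repeatedly and evaluate at the center.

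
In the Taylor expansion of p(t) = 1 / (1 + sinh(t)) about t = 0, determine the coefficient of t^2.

1

Expand as Σ (-1)^k u^k with u equal to the inner function's series.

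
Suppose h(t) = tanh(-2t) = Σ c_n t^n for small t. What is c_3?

8/3

Compute the successive derivatives at the expansion point and divide by k!.
[t^0] = 0;  [t^1] = -2;  [t^2] = 0;  [t^3] = 8/3.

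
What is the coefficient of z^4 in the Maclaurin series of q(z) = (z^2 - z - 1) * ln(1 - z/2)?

-13/192

Shift and add copies of the series according to the polynomial's terms.
q(0) = 0
q′(0) = 1/2
q′′(0) = 5/4
q′′′(0) = -2
q^(4)(0) = -13/8
Dividing each by k! gives the coefficients c_0, ..., c_4.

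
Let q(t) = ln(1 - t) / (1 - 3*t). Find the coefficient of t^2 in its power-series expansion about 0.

-7/2

Use 1/(1 - r) = Σ r^k on the denominator, then take the Cauchy product.
q(0) = 0
q′(0) = -1
q′′(0) = -7
So c_2 = q′′(0)/2! = -7/2.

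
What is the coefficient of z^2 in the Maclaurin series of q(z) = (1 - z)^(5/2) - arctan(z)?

15/8

Expand each term separately and add.
q(0) = 1
q′(0) = -7/2
q′′(0) = 15/4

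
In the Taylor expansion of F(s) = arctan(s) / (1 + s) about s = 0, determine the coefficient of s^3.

2/3

Take the Cauchy product of the two expansions.
[s^0] = 0;  [s^1] = 1;  [s^2] = -1;  [s^3] = 2/3.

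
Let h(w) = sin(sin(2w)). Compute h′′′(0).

-16

Substitute the inner expansion into the outer series and collect powers.
From the series, [w^3] h = -8/3; multiply by 3! = 6 to get -16.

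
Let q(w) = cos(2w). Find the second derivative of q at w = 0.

-4

The coefficient of w^2 in the expansion is -2, so q′′(0) = 2! * (-2) = -4.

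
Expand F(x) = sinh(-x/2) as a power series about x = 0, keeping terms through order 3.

Differentiate repeatedly and evaluate at the center.

-x^3/48 - x/2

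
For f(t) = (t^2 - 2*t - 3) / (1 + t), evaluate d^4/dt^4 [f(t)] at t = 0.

0

Shift and add copies of the series according to the polynomial's terms.
From the series, [t^4] f = 0; multiply by 4! = 24 to get 0.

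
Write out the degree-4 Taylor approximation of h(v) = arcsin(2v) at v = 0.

4*v^3/3 + 2*v

[v^0] = 0;  [v^1] = 2;  [v^2] = 0;  [v^3] = 4/3;  [v^4] = 0.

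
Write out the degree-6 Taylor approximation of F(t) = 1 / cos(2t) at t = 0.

Write the quotient as an unknown series and match coefficients against numerator = denominator · series.
F(0) = 1
F′(0) = 0
F′′(0) = 4
F′′′(0) = 0
F^(4)(0) = 80
F^(5)(0) = 0
F^(6)(0) = 3904

244*t^6/45 + 10*t^4/3 + 2*t^2 + 1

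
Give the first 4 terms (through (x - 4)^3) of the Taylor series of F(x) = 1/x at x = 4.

-(x - 4)^3/256 + (x - 4)^2/64 - (x - 4)/16 + 1/4

Use the known series and substitute for the argument.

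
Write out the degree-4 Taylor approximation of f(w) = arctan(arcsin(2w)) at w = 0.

Compose series: expand the inner function first, then feed it into the outer expansion.
f(0) = 0
f′(0) = 2
f′′(0) = 0
f′′′(0) = -8
f^(4)(0) = 0

-4*w^3/3 + 2*w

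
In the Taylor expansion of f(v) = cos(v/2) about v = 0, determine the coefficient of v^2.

Differentiate repeatedly and evaluate at the center.
[v^0] = 1;  [v^1] = 0;  [v^2] = -1/8.
So c_2 = f′′(0)/2! = -1/8.

-1/8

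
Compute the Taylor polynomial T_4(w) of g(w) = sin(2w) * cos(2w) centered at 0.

Multiply the two series term by term and collect like powers.
g(0) = 0
g′(0) = 2
g′′(0) = 0
g′′′(0) = -32
g^(4)(0) = 0
Then c_k = g^(k)(0)/k! gives each Taylor coefficient.

-16*w^3/3 + 2*w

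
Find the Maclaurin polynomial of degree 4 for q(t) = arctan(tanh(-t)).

2*t^3/3 - t

Plug the Maclaurin series of the inner function into that of the outer and collect terms.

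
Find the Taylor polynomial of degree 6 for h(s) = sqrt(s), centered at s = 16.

-21*(s - 16)^6/4294967296 + 7*(s - 16)^5/67108864 - 5*(s - 16)^4/2097152 + (s - 16)^3/16384 - (s - 16)^2/512 + (s - 16)/8 + 4

Differentiate repeatedly and evaluate at the center.
h(16) = 4
h′(16) = 1/8
h′′(16) = -1/256
h′′′(16) = 3/8192
h^(4)(16) = -15/262144
h^(5)(16) = 105/8388608
h^(6)(16) = -945/268435456
Then c_k = h^(k)(16)/k! gives each Taylor coefficient.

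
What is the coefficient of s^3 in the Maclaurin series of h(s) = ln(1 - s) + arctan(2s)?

Expand each term separately and add.

-3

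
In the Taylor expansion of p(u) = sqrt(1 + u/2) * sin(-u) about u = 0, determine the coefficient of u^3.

Expand each factor separately, then convolve coefficients.

19/96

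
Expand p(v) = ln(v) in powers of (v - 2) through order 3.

(v - 2)^3/24 - (v - 2)^2/8 + (v - 2)/2 + ln(2)

Apply the Taylor formula c_k = f^(k)(a)/k!.
p(2) = ln(2)
p′(2) = 1/2
p′′(2) = -1/4
p′′′(2) = 1/4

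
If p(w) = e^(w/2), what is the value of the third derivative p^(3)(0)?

From the series, [w^3] p = 1/48; multiply by 3! = 6 to get 1/8.

1/8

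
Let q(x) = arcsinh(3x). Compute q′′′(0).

The coefficient of x^3 in the expansion is -9/2, so q′′′(0) = 3! * (-9/2) = -27.

-27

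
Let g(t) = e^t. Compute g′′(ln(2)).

2

Use the known series and substitute for the argument.
The coefficient of (t - ln(2))^2 in the expansion is 1, so g′′(ln(2)) = 2! * (1) = 2.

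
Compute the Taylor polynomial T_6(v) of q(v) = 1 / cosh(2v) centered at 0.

Divide the numerator series by the denominator series (power-series long division).
q(0) = 1
q′(0) = 0
q′′(0) = -4
q′′′(0) = 0
q^(4)(0) = 80
q^(5)(0) = 0
q^(6)(0) = -3904

-244*v^6/45 + 10*v^4/3 - 2*v^2 + 1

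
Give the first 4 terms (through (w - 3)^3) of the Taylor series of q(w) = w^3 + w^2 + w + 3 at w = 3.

q(3) = 42
q′(3) = 34
q′′(3) = 20
q′′′(3) = 6

(w - 3)^3 + 10*(w - 3)^2 + 34*(w - 3) + 42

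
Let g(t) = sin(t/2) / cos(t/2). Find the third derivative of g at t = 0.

Invert the denominator's series and multiply.
The coefficient of t^3 in the expansion is 1/24, so g′′′(0) = 3! * (1/24) = 1/4.

1/4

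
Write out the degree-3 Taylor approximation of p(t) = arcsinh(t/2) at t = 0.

-t^3/48 + t/2

[t^0] = 0;  [t^1] = 1/2;  [t^2] = 0;  [t^3] = -1/48.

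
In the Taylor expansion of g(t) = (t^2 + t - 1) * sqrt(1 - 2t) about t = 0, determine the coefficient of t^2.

Multiply each power in the prefactor through the base expansion.
g(0) = -1
g′(0) = 2
g′′(0) = 1
So c_2 = g′′(0)/2! = 1/2.

1/2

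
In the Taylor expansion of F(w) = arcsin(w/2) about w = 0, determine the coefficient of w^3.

c_3 = F′′′(0)/3! = 1/48.

1/48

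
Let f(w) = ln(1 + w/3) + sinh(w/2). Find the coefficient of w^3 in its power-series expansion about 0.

43/1296

Add the two expansions coefficient-wise.
f(0) = 0
f′(0) = 5/6
f′′(0) = -1/9
f′′′(0) = 43/216
The Taylor polynomial is Σ f^(k)(0)/k! · w^k.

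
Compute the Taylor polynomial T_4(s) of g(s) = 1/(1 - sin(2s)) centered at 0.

32*s^4/3 + 20*s^3/3 + 4*s^2 + 2*s + 1

Let u equal the inner series; expand the outer function in u and truncate.
[s^0] = 1;  [s^1] = 2;  [s^2] = 4;  [s^3] = 20/3;  [s^4] = 32/3.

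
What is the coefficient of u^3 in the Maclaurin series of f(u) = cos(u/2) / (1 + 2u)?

-31/4

Expand each factor separately, then convolve coefficients.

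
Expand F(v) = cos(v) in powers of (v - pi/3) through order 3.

Use the known series and substitute for the argument.
F(pi/3) = 1/2
F′(pi/3) = -sqrt(3)/2
F′′(pi/3) = -1/2
F′′′(pi/3) = sqrt(3)/2
Then c_k = F^(k)(pi/3)/k! gives each Taylor coefficient.

sqrt(3)*(v - pi/3)^3/12 - (v - pi/3)^2/4 - sqrt(3)*(v - pi/3)/2 + 1/2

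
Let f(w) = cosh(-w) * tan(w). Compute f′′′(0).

5

Expand each factor separately, then convolve coefficients.
From the series, [w^3] f = 5/6; multiply by 3! = 6 to get 5.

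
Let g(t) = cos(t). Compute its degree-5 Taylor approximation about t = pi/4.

g(pi/4) = sqrt(2)/2
g′(pi/4) = -sqrt(2)/2
g′′(pi/4) = -sqrt(2)/2
g′′′(pi/4) = sqrt(2)/2
g^(4)(pi/4) = sqrt(2)/2
g^(5)(pi/4) = -sqrt(2)/2

-sqrt(2)*(t - pi/4)^5/240 + sqrt(2)*(t - pi/4)^4/48 + sqrt(2)*(t - pi/4)^3/12 - sqrt(2)*(t - pi/4)^2/4 - sqrt(2)*(t - pi/4)/2 + sqrt(2)/2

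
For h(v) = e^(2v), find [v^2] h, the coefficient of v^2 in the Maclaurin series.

2

Apply the Taylor formula c_k = f^(k)(a)/k!.
h(0) = 1
h′(0) = 2
h′′(0) = 4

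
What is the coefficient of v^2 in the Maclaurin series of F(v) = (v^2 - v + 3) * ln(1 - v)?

-1/2

Distribute the polynomial across the series and collect like powers.
F(0) = 0
F′(0) = -3
F′′(0) = -1
The Taylor polynomial is Σ F^(k)(0)/k! · v^k.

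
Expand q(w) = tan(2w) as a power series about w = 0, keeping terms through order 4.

q(0) = 0
q′(0) = 2
q′′(0) = 0
q′′′(0) = 16
q^(4)(0) = 0
Then c_k = q^(k)(0)/k! gives each Taylor coefficient.

8*w^3/3 + 2*w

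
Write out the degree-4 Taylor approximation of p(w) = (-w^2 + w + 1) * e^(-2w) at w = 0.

Shift and add copies of the series according to the polynomial's terms.

-8*w^4/3 + 8*w^3/3 - w^2 - w + 1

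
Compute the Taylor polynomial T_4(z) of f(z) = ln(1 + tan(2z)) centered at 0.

Compose series: expand the inner function first, then feed it into the outer expansion.

-28*z^4/3 + 16*z^3/3 - 2*z^2 + 2*z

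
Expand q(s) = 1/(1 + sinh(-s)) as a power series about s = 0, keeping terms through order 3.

Substitute the inner expansion into the outer series and collect powers.

7*s^3/6 + s^2 + s + 1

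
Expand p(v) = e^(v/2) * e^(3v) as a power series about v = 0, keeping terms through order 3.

Expand each factor separately, then convolve coefficients.
p(0) = 1
p′(0) = 7/2
p′′(0) = 49/4
p′′′(0) = 343/8
Dividing each by k! gives the coefficients c_0, ..., c_3.

343*v^3/48 + 49*v^2/8 + 7*v/2 + 1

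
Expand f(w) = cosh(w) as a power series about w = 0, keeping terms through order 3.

w^2/2 + 1

Use the known series and substitute for the argument.
f(0) = 1
f′(0) = 0
f′′(0) = 1
f′′′(0) = 0
Dividing each by k! gives the coefficients c_0, ..., c_3.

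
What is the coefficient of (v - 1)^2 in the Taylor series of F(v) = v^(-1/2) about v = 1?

3/8

Use the known series and substitute for the argument.
F(1) = 1
F′(1) = -1/2
F′′(1) = 3/4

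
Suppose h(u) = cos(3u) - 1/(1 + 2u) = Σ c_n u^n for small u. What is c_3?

8

Add the two expansions coefficient-wise.
[u^0] = 0;  [u^1] = 2;  [u^2] = -17/2;  [u^3] = 8.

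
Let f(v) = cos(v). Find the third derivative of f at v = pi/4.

sqrt(2)/2

From the series, [(v - pi/4)^3] f = sqrt(2)/12; multiply by 3! = 6 to get sqrt(2)/2.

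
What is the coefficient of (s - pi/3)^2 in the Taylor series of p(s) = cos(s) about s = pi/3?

-1/4

[(s - pi/3)^0] = 1/2;  [(s - pi/3)^1] = -sqrt(3)/2;  [(s - pi/3)^2] = -1/4.
So c_2 = p′′(pi/3)/2! = -1/4.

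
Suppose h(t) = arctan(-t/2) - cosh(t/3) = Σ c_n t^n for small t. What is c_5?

Add the two expansions coefficient-wise.
[t^0] = -1;  [t^1] = -1/2;  [t^2] = -1/18;  [t^3] = 1/24;  [t^4] = -1/1944;  [t^5] = -1/160.
So c_5 = h^(5)(0)/5! = -1/160.

-1/160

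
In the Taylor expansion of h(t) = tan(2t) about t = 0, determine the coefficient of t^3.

[t^0] = 0;  [t^1] = 2;  [t^2] = 0;  [t^3] = 8/3.

8/3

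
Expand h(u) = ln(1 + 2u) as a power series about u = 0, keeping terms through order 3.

[u^0] = 0;  [u^1] = 2;  [u^2] = -2;  [u^3] = 8/3.

8*u^3/3 - 2*u^2 + 2*u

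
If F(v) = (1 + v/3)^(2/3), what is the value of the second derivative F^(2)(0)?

From the series, [v^2] F = -1/81; multiply by 2! = 2 to get -2/81.

-2/81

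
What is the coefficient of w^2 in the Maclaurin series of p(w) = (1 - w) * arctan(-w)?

Multiply each power in the prefactor through the base expansion.
So c_2 = p′′(0)/2! = 1.

1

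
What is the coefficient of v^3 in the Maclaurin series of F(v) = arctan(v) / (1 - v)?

2/3

Use 1/(1 - r) = Σ r^k on the denominator, then take the Cauchy product.
[v^0] = 0;  [v^1] = 1;  [v^2] = 1;  [v^3] = 2/3.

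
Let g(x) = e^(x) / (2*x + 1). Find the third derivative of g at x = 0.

-29

Multiply the numerator's expansion by the denominator's geometric series.
The coefficient of x^3 in the expansion is -29/6, so g′′′(0) = 3! * (-29/6) = -29.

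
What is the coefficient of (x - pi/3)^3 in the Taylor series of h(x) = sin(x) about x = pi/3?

[(x - pi/3)^0] = sqrt(3)/2;  [(x - pi/3)^1] = 1/2;  [(x - pi/3)^2] = -sqrt(3)/4;  [(x - pi/3)^3] = -1/12.
So c_3 = h′′′(pi/3)/3! = -1/12.

-1/12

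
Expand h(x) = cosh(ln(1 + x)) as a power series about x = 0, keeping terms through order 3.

-x^3/2 + x^2/2 + 1

Substitute the inner expansion into the outer series and collect powers.
[x^0] = 1;  [x^1] = 0;  [x^2] = 1/2;  [x^3] = -1/2.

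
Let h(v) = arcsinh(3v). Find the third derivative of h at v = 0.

Compute the successive derivatives at the expansion point and divide by k!.
From the series, [v^3] h = -9/2; multiply by 3! = 6 to get -27.

-27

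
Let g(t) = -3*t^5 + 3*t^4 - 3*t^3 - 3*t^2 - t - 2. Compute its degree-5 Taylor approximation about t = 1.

-3*(t - 1)^5 - 12*(t - 1)^4 - 21*(t - 1)^3 - 24*(t - 1)^2 - 19*(t - 1) - 9

Compute the successive derivatives at the expansion point and divide by k!.
g(1) = -9
g′(1) = -19
g′′(1) = -48
g′′′(1) = -126
g^(4)(1) = -288
g^(5)(1) = -360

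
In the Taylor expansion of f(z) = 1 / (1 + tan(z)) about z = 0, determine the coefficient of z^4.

Expand as Σ (-1)^k u^k with u equal to the inner function's series.
So c_4 = f^(4)(0)/4! = 5/3.

5/3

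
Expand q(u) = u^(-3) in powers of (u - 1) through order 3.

-10*(u - 1)^3 + 6*(u - 1)^2 - 3*(u - 1) + 1

Apply the Taylor formula c_k = f^(k)(a)/k!.
q(1) = 1
q′(1) = -3
q′′(1) = 12
q′′′(1) = -60
The Taylor polynomial is Σ q^(k)(1)/k! · (u - 1)^k.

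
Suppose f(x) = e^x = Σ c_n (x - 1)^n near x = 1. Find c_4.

f(1) = e
f′(1) = e
f′′(1) = e
f′′′(1) = e
f^(4)(1) = e
Then c_k = f^(k)(1)/k! gives each Taylor coefficient.

e/24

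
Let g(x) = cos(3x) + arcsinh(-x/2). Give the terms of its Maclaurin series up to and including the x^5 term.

Add the two expansions coefficient-wise.
g(0) = 1
g′(0) = -1/2
g′′(0) = -9
g′′′(0) = 1/8
g^(4)(0) = 81
g^(5)(0) = -9/32

-3*x^5/1280 + 27*x^4/8 + x^3/48 - 9*x^2/2 - x/2 + 1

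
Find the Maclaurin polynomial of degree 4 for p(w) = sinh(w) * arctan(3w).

Write out both Maclaurin series and multiply, keeping only the needed powers.

-17*w^4/2 + 3*w^2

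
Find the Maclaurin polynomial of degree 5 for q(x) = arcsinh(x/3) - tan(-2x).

Add the two expansions coefficient-wise.
q(0) = 0
q′(0) = 7/3
q′′(0) = 0
q′′′(0) = 431/27
q^(4)(0) = 0
q^(5)(0) = 13825/27
Dividing each by k! gives the coefficients c_0, ..., c_5.

2765*x^5/648 + 431*x^3/162 + 7*x/3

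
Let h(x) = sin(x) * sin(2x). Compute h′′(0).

4

Multiply the two series term by term and collect like powers.
From the series, [x^2] h = 2; multiply by 2! = 2 to get 4.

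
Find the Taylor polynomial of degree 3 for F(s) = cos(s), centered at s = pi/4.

sqrt(2)*(s - pi/4)^3/12 - sqrt(2)*(s - pi/4)^2/4 - sqrt(2)*(s - pi/4)/2 + sqrt(2)/2

Use the known series and substitute for the argument.
[(s - pi/4)^0] = sqrt(2)/2;  [(s - pi/4)^1] = -sqrt(2)/2;  [(s - pi/4)^2] = -sqrt(2)/4;  [(s - pi/4)^3] = sqrt(2)/12.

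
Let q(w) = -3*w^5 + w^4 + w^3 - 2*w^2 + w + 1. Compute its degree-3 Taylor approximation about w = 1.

[(w - 1)^0] = -1;  [(w - 1)^1] = -11;  [(w - 1)^2] = -23;  [(w - 1)^3] = -25.

-25*(w - 1)^3 - 23*(w - 1)^2 - 11*(w - 1) - 1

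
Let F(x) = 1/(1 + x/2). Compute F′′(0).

Apply the Taylor formula c_k = f^(k)(a)/k!.
From the series, [x^2] F = 1/4; multiply by 2! = 2 to get 1/2.

1/2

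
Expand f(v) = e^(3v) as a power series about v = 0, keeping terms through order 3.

f(0) = 1
f′(0) = 3
f′′(0) = 9
f′′′(0) = 27

9*v^3/2 + 9*v^2/2 + 3*v + 1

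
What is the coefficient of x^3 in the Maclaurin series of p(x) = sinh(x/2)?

1/48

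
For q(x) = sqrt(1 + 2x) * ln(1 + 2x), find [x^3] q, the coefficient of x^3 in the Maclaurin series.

-1/3

Write out both Maclaurin series and multiply, keeping only the needed powers.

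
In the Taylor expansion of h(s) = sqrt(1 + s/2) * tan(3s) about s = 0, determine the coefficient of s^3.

285/32

Take the Cauchy product of the two expansions.
[s^0] = 0;  [s^1] = 3;  [s^2] = 3/4;  [s^3] = 285/32.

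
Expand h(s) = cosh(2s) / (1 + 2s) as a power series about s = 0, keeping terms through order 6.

4444*s^6/45 - 148*s^5/3 + 74*s^4/3 - 12*s^3 + 6*s^2 - 2*s + 1

Multiply the two series term by term and collect like powers.
h(0) = 1
h′(0) = -2
h′′(0) = 12
h′′′(0) = -72
h^(4)(0) = 592
h^(5)(0) = -5920
h^(6)(0) = 71104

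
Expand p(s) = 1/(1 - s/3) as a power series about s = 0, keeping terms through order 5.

s^5/243 + s^4/81 + s^3/27 + s^2/9 + s/3 + 1

p(0) = 1
p′(0) = 1/3
p′′(0) = 2/9
p′′′(0) = 2/9
p^(4)(0) = 8/27
p^(5)(0) = 40/81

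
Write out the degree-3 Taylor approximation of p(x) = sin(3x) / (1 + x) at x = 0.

-3*x^3/2 - 3*x^2 + 3*x

Take the Cauchy product of the two expansions.
p(0) = 0
p′(0) = 3
p′′(0) = -6
p′′′(0) = -9
The Taylor polynomial is Σ p^(k)(0)/k! · x^k.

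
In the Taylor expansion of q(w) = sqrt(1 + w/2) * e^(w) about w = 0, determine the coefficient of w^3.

103/384

Take the Cauchy product of the two expansions.
q(0) = 1
q′(0) = 5/4
q′′(0) = 23/16
q′′′(0) = 103/64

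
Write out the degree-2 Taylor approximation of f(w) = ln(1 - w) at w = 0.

-w^2/2 - w

f(0) = 0
f′(0) = -1
f′′(0) = -1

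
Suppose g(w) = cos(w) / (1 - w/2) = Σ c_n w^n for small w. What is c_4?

-1/48

Take the Cauchy product of the two expansions.
g(0) = 1
g′(0) = 1/2
g′′(0) = -1/2
g′′′(0) = -3/4
g^(4)(0) = -1/2
So c_4 = g^(4)(0)/4! = -1/48.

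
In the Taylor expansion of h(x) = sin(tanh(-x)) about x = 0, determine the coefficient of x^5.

Plug the Maclaurin series of the inner function into that of the outer and collect terms.
h(0) = 0
h′(0) = -1
h′′(0) = 0
h′′′(0) = 3
h^(4)(0) = 0
h^(5)(0) = -37

-37/120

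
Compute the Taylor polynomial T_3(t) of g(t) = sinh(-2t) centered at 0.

-4*t^3/3 - 2*t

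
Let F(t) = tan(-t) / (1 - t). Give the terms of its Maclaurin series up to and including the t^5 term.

Multiply the two series term by term and collect like powers.
F(0) = 0
F′(0) = -1
F′′(0) = -2
F′′′(0) = -8
F^(4)(0) = -32
F^(5)(0) = -176
Dividing each by k! gives the coefficients c_0, ..., c_5.

-22*t^5/15 - 4*t^4/3 - 4*t^3/3 - t^2 - t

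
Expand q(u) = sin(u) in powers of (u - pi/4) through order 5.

q(pi/4) = sqrt(2)/2
q′(pi/4) = sqrt(2)/2
q′′(pi/4) = -sqrt(2)/2
q′′′(pi/4) = -sqrt(2)/2
q^(4)(pi/4) = sqrt(2)/2
q^(5)(pi/4) = sqrt(2)/2
The Taylor polynomial is Σ q^(k)(pi/4)/k! · (u - pi/4)^k.

sqrt(2)*(u - pi/4)^5/240 + sqrt(2)*(u - pi/4)^4/48 - sqrt(2)*(u - pi/4)^3/12 - sqrt(2)*(u - pi/4)^2/4 + sqrt(2)*(u - pi/4)/2 + sqrt(2)/2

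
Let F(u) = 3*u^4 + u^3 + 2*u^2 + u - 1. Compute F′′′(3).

222

The coefficient of (u - 3)^3 in the expansion is 37, so F′′′(3) = 3! * (37) = 222.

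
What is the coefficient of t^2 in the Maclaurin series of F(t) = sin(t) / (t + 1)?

Multiply the numerator's expansion by the denominator's geometric series.
F(0) = 0
F′(0) = 1
F′′(0) = -2

-1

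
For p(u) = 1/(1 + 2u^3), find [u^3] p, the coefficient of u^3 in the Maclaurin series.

p(0) = 1
p′(0) = 0
p′′(0) = 0
p′′′(0) = -12

-2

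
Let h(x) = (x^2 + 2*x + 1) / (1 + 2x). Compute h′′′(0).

Distribute the polynomial across the series and collect like powers.
From the series, [x^3] h = -2; multiply by 3! = 6 to get -12.

-12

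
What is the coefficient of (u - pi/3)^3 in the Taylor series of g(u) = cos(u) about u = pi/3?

sqrt(3)/12

c_3 = g′′′(pi/3)/3! = sqrt(3)/12.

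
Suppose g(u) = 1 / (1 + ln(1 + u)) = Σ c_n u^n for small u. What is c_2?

Write 1/(1+u) = 1 - u + u^2 - u^3 + ... and substitute the series for u.
g(0) = 1
g′(0) = -1
g′′(0) = 3

3/2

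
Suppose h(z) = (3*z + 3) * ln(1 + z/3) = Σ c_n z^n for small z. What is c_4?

Shift and add copies of the series according to the polynomial's terms.
[z^0] = 0;  [z^1] = 1;  [z^2] = 5/6;  [z^3] = -7/54;  [z^4] = 1/36.
So c_4 = h^(4)(0)/4! = 1/36.

1/36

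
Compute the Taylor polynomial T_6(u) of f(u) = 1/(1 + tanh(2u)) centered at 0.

128*u^6/45 - 64*u^5/15 + 16*u^4/3 - 16*u^3/3 + 4*u^2 - 2*u + 1

Plug the Maclaurin series of the inner function into that of the outer and collect terms.
[u^0] = 1;  [u^1] = -2;  [u^2] = 4;  [u^3] = -16/3;  [u^4] = 16/3;  [u^5] = -64/15;  [u^6] = 128/45.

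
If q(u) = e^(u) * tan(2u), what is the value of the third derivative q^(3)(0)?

Write out both Maclaurin series and multiply, keeping only the needed powers.
From the series, [u^3] q = 11/3; multiply by 3! = 6 to get 22.

22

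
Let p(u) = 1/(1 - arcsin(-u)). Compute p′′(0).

2

Plug the Maclaurin series of the inner function into that of the outer and collect terms.
The coefficient of u^2 in the expansion is 1, so p′′(0) = 2! * (1) = 2.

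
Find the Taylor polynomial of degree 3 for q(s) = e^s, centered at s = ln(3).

(s - ln(3))^3/2 + 3*(s - ln(3))^2/2 + 3*(s - ln(3)) + 3

[(s - ln(3))^0] = 3;  [(s - ln(3))^1] = 3;  [(s - ln(3))^2] = 3/2;  [(s - ln(3))^3] = 1/2.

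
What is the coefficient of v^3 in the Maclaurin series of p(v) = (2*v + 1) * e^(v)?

Distribute the polynomial across the series and collect like powers.
[v^0] = 1;  [v^1] = 3;  [v^2] = 5/2;  [v^3] = 7/6.

7/6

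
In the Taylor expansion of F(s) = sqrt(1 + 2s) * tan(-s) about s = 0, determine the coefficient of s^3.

1/6

Multiply the two series term by term and collect like powers.
F(0) = 0
F′(0) = -1
F′′(0) = -2
F′′′(0) = 1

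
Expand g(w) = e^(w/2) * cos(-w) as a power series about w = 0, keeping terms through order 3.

Multiply the two series term by term and collect like powers.
[w^0] = 1;  [w^1] = 1/2;  [w^2] = -3/8;  [w^3] = -11/48.

-11*w^3/48 - 3*w^2/8 + w/2 + 1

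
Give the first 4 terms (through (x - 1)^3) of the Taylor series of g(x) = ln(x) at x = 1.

Differentiate repeatedly and evaluate at the center.
[(x - 1)^0] = 0;  [(x - 1)^1] = 1;  [(x - 1)^2] = -1/2;  [(x - 1)^3] = 1/3.

(x - 1)^3/3 - (x - 1)^2/2 + (x - 1)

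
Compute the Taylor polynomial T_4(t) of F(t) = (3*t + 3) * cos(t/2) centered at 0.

Shift and add copies of the series according to the polynomial's terms.

t^4/128 - 3*t^3/8 - 3*t^2/8 + 3*t + 3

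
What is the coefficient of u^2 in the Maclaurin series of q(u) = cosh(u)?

1/2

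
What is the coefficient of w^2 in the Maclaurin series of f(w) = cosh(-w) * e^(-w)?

1

Expand each factor separately, then convolve coefficients.
f(0) = 1
f′(0) = -1
f′′(0) = 2
Dividing each by k! gives the coefficients c_0, ..., c_2.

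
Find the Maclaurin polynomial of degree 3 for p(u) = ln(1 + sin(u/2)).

u^3/48 - u^2/8 + u/2

Compose series: expand the inner function first, then feed it into the outer expansion.
[u^0] = 0;  [u^1] = 1/2;  [u^2] = -1/8;  [u^3] = 1/48.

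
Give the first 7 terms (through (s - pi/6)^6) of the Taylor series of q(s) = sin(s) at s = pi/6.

q(pi/6) = 1/2
q′(pi/6) = sqrt(3)/2
q′′(pi/6) = -1/2
q′′′(pi/6) = -sqrt(3)/2
q^(4)(pi/6) = 1/2
q^(5)(pi/6) = sqrt(3)/2
q^(6)(pi/6) = -1/2

-(s - pi/6)^6/1440 + sqrt(3)*(s - pi/6)^5/240 + (s - pi/6)^4/48 - sqrt(3)*(s - pi/6)^3/12 - (s - pi/6)^2/4 + sqrt(3)*(s - pi/6)/2 + 1/2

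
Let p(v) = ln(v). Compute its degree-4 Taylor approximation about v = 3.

-(v - 3)^4/324 + (v - 3)^3/81 - (v - 3)^2/18 + (v - 3)/3 + ln(3)

p(3) = ln(3)
p′(3) = 1/3
p′′(3) = -1/9
p′′′(3) = 2/27
p^(4)(3) = -2/27
The Taylor polynomial is Σ p^(k)(3)/k! · (v - 3)^k.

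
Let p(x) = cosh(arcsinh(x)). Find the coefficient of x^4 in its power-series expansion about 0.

Let u equal the inner series; expand the outer function in u and truncate.
[x^0] = 1;  [x^1] = 0;  [x^2] = 1/2;  [x^3] = 0;  [x^4] = -1/8.

-1/8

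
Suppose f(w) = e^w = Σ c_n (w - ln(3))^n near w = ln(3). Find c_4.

Compute the successive derivatives at the expansion point and divide by k!.
So c_4 = f^(4)(ln(3))/4! = 1/8.

1/8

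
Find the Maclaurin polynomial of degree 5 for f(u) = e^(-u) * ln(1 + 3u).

2969*u^5/40 - 32*u^4 + 15*u^3 - 15*u^2/2 + 3*u

Take the Cauchy product of the two expansions.
f(0) = 0
f′(0) = 3
f′′(0) = -15
f′′′(0) = 90
f^(4)(0) = -768
f^(5)(0) = 8907
Dividing each by k! gives the coefficients c_0, ..., c_5.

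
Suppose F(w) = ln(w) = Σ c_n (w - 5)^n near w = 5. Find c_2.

-1/50

Compute the successive derivatives at the expansion point and divide by k!.
F(5) = ln(5)
F′(5) = 1/5
F′′(5) = -1/25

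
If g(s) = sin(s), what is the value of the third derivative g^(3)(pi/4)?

The coefficient of (s - pi/4)^3 in the expansion is -sqrt(2)/12, so g′′′(pi/4) = 3! * (-sqrt(2)/12) = -sqrt(2)/2.

-sqrt(2)/2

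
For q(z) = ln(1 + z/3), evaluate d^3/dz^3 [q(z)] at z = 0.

Compute the successive derivatives at the expansion point and divide by k!.
From the series, [z^3] q = 1/81; multiply by 3! = 6 to get 2/27.

2/27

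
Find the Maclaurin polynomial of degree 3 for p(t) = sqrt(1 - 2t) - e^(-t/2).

Combine the two series term by term.
p(0) = 0
p′(0) = -1/2
p′′(0) = -5/4
p′′′(0) = -23/8

-23*t^3/48 - 5*t^2/8 - t/2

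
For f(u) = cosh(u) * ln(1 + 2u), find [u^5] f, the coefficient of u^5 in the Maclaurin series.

469/60

Multiply the two series term by term and collect like powers.
So c_5 = f^(5)(0)/5! = 469/60.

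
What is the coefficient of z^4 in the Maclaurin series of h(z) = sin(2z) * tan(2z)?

Take the Cauchy product of the two expansions.
[z^0] = 0;  [z^1] = 0;  [z^2] = 4;  [z^3] = 0;  [z^4] = 8/3.

8/3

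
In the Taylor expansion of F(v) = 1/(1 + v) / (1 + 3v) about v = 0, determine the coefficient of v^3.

Expand each factor separately, then convolve coefficients.
[v^0] = 1;  [v^1] = -4;  [v^2] = 13;  [v^3] = -40.

-40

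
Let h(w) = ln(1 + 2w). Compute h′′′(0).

16

From the series, [w^3] h = 8/3; multiply by 3! = 6 to get 16.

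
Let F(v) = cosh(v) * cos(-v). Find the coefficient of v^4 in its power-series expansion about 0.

Multiply the two series term by term and collect like powers.

-1/6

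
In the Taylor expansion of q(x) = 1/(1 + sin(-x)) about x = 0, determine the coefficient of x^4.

2/3

Plug the Maclaurin series of the inner function into that of the outer and collect terms.
q(0) = 1
q′(0) = 1
q′′(0) = 2
q′′′(0) = 5
q^(4)(0) = 16
Then c_k = q^(k)(0)/k! gives each Taylor coefficient.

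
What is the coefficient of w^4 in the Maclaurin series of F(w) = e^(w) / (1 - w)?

Use 1/(1 - r) = Σ r^k on the denominator, then take the Cauchy product.
F(0) = 1
F′(0) = 2
F′′(0) = 5
F′′′(0) = 16
F^(4)(0) = 65
Dividing each by k! gives the coefficients c_0, ..., c_4.

65/24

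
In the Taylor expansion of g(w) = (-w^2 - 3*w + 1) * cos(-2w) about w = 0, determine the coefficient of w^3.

Shift and add copies of the series according to the polynomial's terms.
g(0) = 1
g′(0) = -3
g′′(0) = -6
g′′′(0) = 36

6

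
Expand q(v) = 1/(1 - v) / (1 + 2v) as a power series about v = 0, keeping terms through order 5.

-21*v^5 + 11*v^4 - 5*v^3 + 3*v^2 - v + 1

Expand each factor separately, then convolve coefficients.
q(0) = 1
q′(0) = -1
q′′(0) = 6
q′′′(0) = -30
q^(4)(0) = 264
q^(5)(0) = -2520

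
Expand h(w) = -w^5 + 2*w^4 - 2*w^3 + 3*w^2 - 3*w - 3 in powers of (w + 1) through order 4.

7*(w + 1)^4 - 20*(w + 1)^3 + 31*(w + 1)^2 - 28*(w + 1) + 8

Differentiate repeatedly and evaluate at the center.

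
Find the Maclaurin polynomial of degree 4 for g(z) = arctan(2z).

-8*z^3/3 + 2*z

g(0) = 0
g′(0) = 2
g′′(0) = 0
g′′′(0) = -16
g^(4)(0) = 0
The Taylor polynomial is Σ g^(k)(0)/k! · z^k.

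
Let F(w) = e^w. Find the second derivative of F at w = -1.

Differentiate repeatedly and evaluate at the center.
The coefficient of (w + 1)^2 in the expansion is e^(-1)/2, so F′′(-1) = 2! * (e^(-1)/2) = e^(-1).

e^(-1)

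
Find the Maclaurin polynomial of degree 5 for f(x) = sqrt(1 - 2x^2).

-x^4/2 - x^2 + 1

f(0) = 1
f′(0) = 0
f′′(0) = -2
f′′′(0) = 0
f^(4)(0) = -12
f^(5)(0) = 0
The Taylor polynomial is Σ f^(k)(0)/k! · x^k.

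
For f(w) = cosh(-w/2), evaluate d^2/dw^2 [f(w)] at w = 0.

Use the known series and substitute for the argument.
The coefficient of w^2 in the expansion is 1/8, so f′′(0) = 2! * (1/8) = 1/4.

1/4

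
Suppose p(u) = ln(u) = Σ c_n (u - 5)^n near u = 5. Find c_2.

-1/50

p(5) = ln(5)
p′(5) = 1/5
p′′(5) = -1/25
So c_2 = p′′(5)/2! = -1/50.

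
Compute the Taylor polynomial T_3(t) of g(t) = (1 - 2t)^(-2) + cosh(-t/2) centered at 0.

Expand each term separately and add.
g(0) = 2
g′(0) = 4
g′′(0) = 97/4
g′′′(0) = 192
Then c_k = g^(k)(0)/k! gives each Taylor coefficient.

32*t^3 + 97*t^2/8 + 4*t + 2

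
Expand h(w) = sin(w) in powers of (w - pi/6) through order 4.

(w - pi/6)^4/48 - sqrt(3)*(w - pi/6)^3/12 - (w - pi/6)^2/4 + sqrt(3)*(w - pi/6)/2 + 1/2

h(pi/6) = 1/2
h′(pi/6) = sqrt(3)/2
h′′(pi/6) = -1/2
h′′′(pi/6) = -sqrt(3)/2
h^(4)(pi/6) = 1/2
Dividing each by k! gives the coefficients c_0, ..., c_4.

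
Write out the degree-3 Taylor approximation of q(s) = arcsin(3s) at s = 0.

9*s^3/2 + 3*s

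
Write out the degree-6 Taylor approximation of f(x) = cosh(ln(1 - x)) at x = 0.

x^6/2 + x^5/2 + x^4/2 + x^3/2 + x^2/2 + 1

Substitute the inner expansion into the outer series and collect powers.
f(0) = 1
f′(0) = 0
f′′(0) = 1
f′′′(0) = 3
f^(4)(0) = 12
f^(5)(0) = 60
f^(6)(0) = 360
Then c_k = f^(k)(0)/k! gives each Taylor coefficient.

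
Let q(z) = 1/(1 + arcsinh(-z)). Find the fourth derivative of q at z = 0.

Compose series: expand the inner function first, then feed it into the outer expansion.
The coefficient of z^4 in the expansion is 2/3, so q^(4)(0) = 4! * (2/3) = 16.

16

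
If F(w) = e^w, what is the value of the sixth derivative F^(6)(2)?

e^(2)

The coefficient of (w - 2)^6 in the expansion is e^(2)/720, so F^(6)(2) = 6! * (e^(2)/720) = e^(2).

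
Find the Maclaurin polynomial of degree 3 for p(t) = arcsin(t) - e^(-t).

Expand each term separately and add.
[t^0] = -1;  [t^1] = 2;  [t^2] = -1/2;  [t^3] = 1/3.

t^3/3 - t^2/2 + 2*t - 1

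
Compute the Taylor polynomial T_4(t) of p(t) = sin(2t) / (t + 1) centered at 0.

Use 1/(1 - r) = Σ r^k on the denominator, then take the Cauchy product.
p(0) = 0
p′(0) = 2
p′′(0) = -4
p′′′(0) = 4
p^(4)(0) = -16
Dividing each by k! gives the coefficients c_0, ..., c_4.

-2*t^4/3 + 2*t^3/3 - 2*t^2 + 2*t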